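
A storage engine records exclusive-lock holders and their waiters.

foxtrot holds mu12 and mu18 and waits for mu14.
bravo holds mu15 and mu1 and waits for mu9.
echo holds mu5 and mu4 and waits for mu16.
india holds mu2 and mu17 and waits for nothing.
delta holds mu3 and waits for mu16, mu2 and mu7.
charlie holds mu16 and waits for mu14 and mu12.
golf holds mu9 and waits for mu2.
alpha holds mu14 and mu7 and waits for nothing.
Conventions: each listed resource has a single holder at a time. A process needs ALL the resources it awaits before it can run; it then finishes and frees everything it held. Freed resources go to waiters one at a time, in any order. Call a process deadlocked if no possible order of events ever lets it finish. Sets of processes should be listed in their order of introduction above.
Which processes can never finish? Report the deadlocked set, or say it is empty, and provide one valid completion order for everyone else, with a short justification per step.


No process is deadlocked.
Key observation: all waits point, directly or indirectly, at processes that can finish, so nothing is permanently blocked.
One completion order for the rest: alpha, india, foxtrot, golf, charlie, bravo, delta, echo.
Walking it through:
  alpha waits on nothing -> runs at once and releases mu14 and mu7
  india waits on nothing -> runs at once and releases mu2 and mu17
  run foxtrot (all its waits — mu14 — are resolved); releases mu12 and mu18
  run golf (all its waits — mu2 — are resolved); releases mu9
  run charlie (all its waits — mu14 and mu12 — are resolved); releases mu16
  run bravo (all its waits — mu9 — are resolved); releases mu15 and mu1
  run delta (all its waits — mu16, mu2 and mu7 — are resolved); releases mu3
  run echo (all its waits — mu16 — are resolved); releases mu5 and mu4


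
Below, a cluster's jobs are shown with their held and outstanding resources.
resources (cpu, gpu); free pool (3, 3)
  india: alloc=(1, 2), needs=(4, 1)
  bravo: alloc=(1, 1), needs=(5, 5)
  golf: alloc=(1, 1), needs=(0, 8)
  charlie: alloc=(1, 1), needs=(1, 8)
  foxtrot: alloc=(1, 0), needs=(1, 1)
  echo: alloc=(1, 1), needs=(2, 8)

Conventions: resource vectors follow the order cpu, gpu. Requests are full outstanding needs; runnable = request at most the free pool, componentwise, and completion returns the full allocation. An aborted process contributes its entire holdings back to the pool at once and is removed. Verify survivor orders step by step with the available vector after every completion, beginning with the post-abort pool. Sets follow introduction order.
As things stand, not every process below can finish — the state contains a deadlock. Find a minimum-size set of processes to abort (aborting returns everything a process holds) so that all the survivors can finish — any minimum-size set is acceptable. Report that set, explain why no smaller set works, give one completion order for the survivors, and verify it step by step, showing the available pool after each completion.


Abort golf and echo.
Key observation: charlie could never have finished before the abort; with (2, 2) returned by golf and echo, it fits at step 4.
Why nothing smaller works — every single abort fails: india alone leaves golf blocked (short on gpu); bravo alone leaves golf blocked (short on gpu); golf alone leaves charlie blocked (short on gpu); charlie alone leaves golf blocked (short on gpu); foxtrot alone leaves golf blocked (short on gpu); echo alone leaves golf blocked (short on gpu).
Survivors finish in the order: india, bravo, foxtrot, charlie. Step-by-step check (pool after the aborts first):
  pool = (5, 5)
  india: need (4, 1) fits (5, 5); releases (1, 2), pool now (6, 7)
  bravo: need (5, 5) fits (6, 7); releases (1, 1), pool now (7, 8)
  foxtrot: need (1, 1) fits (7, 8); releases (1, 0), pool now (8, 8)
  charlie: need (1, 8) fits (8, 8); releases (1, 1), pool now (9, 9)


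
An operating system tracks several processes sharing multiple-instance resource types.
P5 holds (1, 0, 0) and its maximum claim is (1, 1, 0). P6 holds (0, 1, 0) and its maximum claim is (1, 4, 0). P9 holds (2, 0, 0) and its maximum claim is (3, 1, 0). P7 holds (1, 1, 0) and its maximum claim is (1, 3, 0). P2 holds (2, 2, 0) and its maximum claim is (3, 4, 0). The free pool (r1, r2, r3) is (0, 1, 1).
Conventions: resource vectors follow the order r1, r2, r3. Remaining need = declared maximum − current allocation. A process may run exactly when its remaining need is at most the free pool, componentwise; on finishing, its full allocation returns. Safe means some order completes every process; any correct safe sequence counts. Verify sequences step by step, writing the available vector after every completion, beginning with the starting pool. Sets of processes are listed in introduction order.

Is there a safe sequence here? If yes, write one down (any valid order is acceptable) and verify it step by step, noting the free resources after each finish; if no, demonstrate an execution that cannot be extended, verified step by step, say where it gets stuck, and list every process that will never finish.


UNSAFE — no complete ordering exists.
Key observation: P5, P9 can finish, but then (3, 1, 1) is all there is, and the blocked group's r2 demands exceed it.
A maximal execution: P5, P9 — then nothing else fits. Check, step by step:
  pool = (0, 1, 1)
  P5 needs (0, 1, 0) <= (0, 1, 1) -> finishes; pool += (1, 0, 0) = (1, 1, 1)
  P9 needs (1, 1, 0) <= (1, 1, 1) -> finishes; pool += (2, 0, 0) = (3, 1, 1)
  blocked: P6 wants (1, 3, 0), pool (3, 1, 1) — not enough r2
  blocked: P7 wants (0, 2, 0), pool (3, 1, 1) — not enough r2
  blocked: P2 wants (1, 2, 0), pool (3, 1, 1) — not enough r2
Never able to finish: P6, P7 and P2.


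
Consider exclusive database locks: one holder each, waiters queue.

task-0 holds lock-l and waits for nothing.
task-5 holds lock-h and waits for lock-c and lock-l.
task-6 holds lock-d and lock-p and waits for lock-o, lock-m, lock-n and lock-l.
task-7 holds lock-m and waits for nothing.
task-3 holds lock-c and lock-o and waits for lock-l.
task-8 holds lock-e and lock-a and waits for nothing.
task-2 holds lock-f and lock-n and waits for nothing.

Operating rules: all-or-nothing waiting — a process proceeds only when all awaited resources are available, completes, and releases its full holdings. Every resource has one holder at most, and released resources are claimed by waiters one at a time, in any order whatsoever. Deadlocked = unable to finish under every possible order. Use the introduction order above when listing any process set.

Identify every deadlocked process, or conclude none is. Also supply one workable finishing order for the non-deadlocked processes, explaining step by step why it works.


No process is deadlocked.
Key observation: although several processes wait, no cycle exists — each chain bottoms out at a free runner.
A valid finishing order for the others: task-8, task-2, task-0, task-7, task-3, task-6, task-5.
Step-by-step check:
  task-8 waits on nothing -> runs at once and releases lock-e and lock-a
  task-2 waits on nothing -> runs at once and releases lock-f and lock-n
  task-0 waits on nothing -> runs at once and releases lock-l
  task-7 waits on nothing -> runs at once and releases lock-m
  run task-3 (all its waits — lock-l — are resolved); releases lock-c and lock-o
  run task-6 (all its waits — lock-o, lock-m, lock-n and lock-l — are resolved); releases lock-d and lock-p
  run task-5 (all its waits — lock-c and lock-l — are resolved); releases lock-h


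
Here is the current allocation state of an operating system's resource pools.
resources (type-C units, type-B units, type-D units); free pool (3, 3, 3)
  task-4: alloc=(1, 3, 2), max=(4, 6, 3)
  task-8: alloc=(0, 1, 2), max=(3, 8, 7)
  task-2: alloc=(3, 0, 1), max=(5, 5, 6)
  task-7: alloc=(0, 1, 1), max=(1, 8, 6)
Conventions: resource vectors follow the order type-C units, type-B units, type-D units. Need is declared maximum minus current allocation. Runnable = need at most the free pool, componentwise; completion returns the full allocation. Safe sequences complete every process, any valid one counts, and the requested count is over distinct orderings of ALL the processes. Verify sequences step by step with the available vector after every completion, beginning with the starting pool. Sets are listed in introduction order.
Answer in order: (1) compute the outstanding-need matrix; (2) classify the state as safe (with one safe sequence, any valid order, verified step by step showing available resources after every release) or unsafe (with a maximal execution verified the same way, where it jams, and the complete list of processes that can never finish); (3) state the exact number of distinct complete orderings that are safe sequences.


(1) Need matrix, components ordered type-C units, type-B units, type-D units:
  task-4: (3, 3, 1)
  task-8: (3, 7, 5)
  task-2: (2, 5, 5)
  task-7: (1, 7, 5)
(2) UNSAFE.
Key observation: after task-4, task-2 complete, (7, 6, 6) is the best the pool ever gets, yet each leftover process wants more type-B units.
A maximal execution: task-4, task-2 — then nothing else fits. Check, step by step:
  pool = (3, 3, 3)
  task-4: need (3, 3, 1) fits (3, 3, 3); releases (1, 3, 2), pool now (4, 6, 5)
  task-2: need (2, 5, 5) fits (4, 6, 5); releases (3, 0, 1), pool now (7, 6, 6)
  task-8 cannot run: need (3, 7, 5) vs free (7, 6, 6) (insufficient type-B units)
  task-7 cannot run: need (1, 7, 5) vs free (7, 6, 6) (insufficient type-B units)
Never able to finish: task-8 and task-7.
(3) Exactly 0 of the possible complete orderings are safe sequences.


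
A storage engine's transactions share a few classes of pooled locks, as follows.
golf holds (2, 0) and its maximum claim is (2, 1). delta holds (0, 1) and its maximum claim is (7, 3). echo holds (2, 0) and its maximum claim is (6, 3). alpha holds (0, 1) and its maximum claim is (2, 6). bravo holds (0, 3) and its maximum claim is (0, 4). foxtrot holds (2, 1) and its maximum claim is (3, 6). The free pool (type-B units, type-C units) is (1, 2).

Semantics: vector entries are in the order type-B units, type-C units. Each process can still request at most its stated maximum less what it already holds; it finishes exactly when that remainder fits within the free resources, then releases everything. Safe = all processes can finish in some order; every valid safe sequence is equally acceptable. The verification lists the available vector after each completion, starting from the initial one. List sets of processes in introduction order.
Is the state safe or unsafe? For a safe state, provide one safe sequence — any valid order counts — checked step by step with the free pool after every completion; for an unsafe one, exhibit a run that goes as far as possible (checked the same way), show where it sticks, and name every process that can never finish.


SAFE, for example via the order bravo, golf, alpha, foxtrot, echo, delta.
Key observation: alpha is the earliest step where a requested resource binds exactly: need (2, 5), pool (3, 5) at its turn.
Walking it through:
  pool = (1, 2)
  bravo needs (0, 1) <= (1, 2) -> finishes; pool += (0, 3) = (1, 5)
  golf needs (0, 1) <= (1, 5) -> finishes; pool += (2, 0) = (3, 5)
  alpha needs (2, 5) <= (3, 5) -> finishes; pool += (0, 1) = (3, 6)
  foxtrot needs (1, 5) <= (3, 6) -> finishes; pool += (2, 1) = (5, 7)
  echo needs (4, 3) <= (5, 7) -> finishes; pool += (2, 0) = (7, 7)
  delta needs (7, 2) <= (7, 7) -> finishes; pool += (0, 1) = (7, 8)


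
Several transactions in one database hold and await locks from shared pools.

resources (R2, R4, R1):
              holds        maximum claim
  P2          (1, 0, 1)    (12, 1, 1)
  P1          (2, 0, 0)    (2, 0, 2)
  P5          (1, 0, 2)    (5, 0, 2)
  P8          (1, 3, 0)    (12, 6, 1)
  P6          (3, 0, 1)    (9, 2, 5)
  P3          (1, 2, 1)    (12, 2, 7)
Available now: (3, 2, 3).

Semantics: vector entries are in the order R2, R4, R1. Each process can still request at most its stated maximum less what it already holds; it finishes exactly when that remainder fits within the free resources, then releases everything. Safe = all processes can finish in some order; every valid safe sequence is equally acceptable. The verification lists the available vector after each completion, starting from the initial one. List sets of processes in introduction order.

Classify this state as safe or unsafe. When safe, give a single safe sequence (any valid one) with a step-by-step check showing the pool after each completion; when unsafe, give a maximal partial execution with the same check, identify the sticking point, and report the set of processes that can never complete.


UNSAFE.
Key observation: after P1, P5, P6 complete, (9, 2, 6) is the best the pool ever gets, yet each leftover process wants more R2.
A maximal execution: P1, P5, P6 — then nothing else fits. Check, step by step:
  pool = (3, 2, 3)
  run P1 (needs (0, 0, 2), free (3, 2, 3)); after release of (2, 0, 0) the pool is (5, 2, 3)
  run P5 (needs (4, 0, 0), free (5, 2, 3)); after release of (1, 0, 2) the pool is (6, 2, 5)
  run P6 (needs (6, 2, 4), free (6, 2, 5)); after release of (3, 0, 1) the pool is (9, 2, 6)
  P2 cannot run: need (11, 1, 0) vs free (9, 2, 6) (insufficient R2)
  P8 cannot run: need (11, 3, 1) vs free (9, 2, 6) (insufficient R2 and R4)
  P3 cannot run: need (11, 0, 6) vs free (9, 2, 6) (insufficient R2)
Processes that can never finish: P2, P8 and P3.


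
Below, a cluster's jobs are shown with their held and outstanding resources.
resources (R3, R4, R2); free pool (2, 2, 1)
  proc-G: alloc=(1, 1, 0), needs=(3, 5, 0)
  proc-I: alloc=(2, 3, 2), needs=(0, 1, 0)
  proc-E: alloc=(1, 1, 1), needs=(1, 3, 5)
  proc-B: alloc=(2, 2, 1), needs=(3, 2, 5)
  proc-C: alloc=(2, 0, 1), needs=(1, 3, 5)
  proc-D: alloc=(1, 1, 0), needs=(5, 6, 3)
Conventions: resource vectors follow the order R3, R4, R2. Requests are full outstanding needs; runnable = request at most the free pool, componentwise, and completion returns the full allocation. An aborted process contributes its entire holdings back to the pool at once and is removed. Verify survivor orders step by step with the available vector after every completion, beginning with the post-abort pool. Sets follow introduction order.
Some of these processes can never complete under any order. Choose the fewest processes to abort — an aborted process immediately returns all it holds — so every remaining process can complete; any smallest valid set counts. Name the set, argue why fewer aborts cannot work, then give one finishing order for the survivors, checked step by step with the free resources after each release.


Minimum abort set: proc-B and proc-C.
Key observation: proc-E was stuck for good until proc-B and proc-C gave back (4, 2, 2); in the order shown it finishes at step 4.
Minimality, checking each single-abort alternative: proc-G alone leaves proc-E blocked (short on R2); proc-I alone leaves proc-E blocked (short on R2); proc-E alone leaves proc-B blocked (short on R2); proc-B alone leaves proc-E blocked (short on R2); proc-C alone leaves proc-E blocked (short on R2); proc-D alone leaves proc-E blocked (short on R2).
One survivor order: proc-I, proc-D, proc-G, proc-E. Walking it through (post-abort pool first):
  pool = (6, 4, 3)
  proc-I: need (0, 1, 0) fits (6, 4, 3); releases (2, 3, 2), pool now (8, 7, 5)
  proc-D: need (5, 6, 3) fits (8, 7, 5); releases (1, 1, 0), pool now (9, 8, 5)
  proc-G: need (3, 5, 0) fits (9, 8, 5); releases (1, 1, 0), pool now (10, 9, 5)
  proc-E: need (1, 3, 5) fits (10, 9, 5); releases (1, 1, 1), pool now (11, 10, 6)


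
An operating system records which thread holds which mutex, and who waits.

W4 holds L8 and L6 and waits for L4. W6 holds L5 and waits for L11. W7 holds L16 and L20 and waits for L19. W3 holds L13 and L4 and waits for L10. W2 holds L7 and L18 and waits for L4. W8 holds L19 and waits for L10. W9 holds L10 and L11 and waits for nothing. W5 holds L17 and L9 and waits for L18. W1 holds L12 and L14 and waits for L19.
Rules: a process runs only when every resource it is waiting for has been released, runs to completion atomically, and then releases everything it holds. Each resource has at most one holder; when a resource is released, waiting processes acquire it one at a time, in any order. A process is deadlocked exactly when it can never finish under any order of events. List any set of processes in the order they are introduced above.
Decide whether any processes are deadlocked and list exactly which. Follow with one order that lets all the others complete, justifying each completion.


No process is deadlocked.
Key observation: all waits point, directly or indirectly, at processes that can finish, so nothing is permanently blocked.
One completion order for the rest: W9, W8, W3, W2, W1, W5, W6, W7, W4.
Step-by-step check:
  W9: no waits; runs immediately, freeing L10 and L11
  W8: everything it awaited (L10) is free; runs, freeing L19
  W3: everything it awaited (L10) is free; runs, freeing L13 and L4
  W2: everything it awaited (L4) is free; runs, freeing L7 and L18
  W1: everything it awaited (L19) is free; runs, freeing L12 and L14
  W5: everything it awaited (L18) is free; runs, freeing L17 and L9
  W6: everything it awaited (L11) is free; runs, freeing L5
  W7: everything it awaited (L19) is free; runs, freeing L16 and L20
  W4: everything it awaited (L4) is free; runs, freeing L8 and L6


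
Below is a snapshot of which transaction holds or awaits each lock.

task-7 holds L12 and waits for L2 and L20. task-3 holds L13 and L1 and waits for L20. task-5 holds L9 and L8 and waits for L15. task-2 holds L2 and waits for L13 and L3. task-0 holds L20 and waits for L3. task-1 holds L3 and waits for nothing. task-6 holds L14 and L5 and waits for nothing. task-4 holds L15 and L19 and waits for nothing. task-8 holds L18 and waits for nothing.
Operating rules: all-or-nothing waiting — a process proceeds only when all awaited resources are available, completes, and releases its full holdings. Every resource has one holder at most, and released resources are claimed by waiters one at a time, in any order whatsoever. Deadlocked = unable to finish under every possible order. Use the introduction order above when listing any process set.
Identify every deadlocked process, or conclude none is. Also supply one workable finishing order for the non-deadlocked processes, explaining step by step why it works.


The deadlocked set is empty.
Key observation: although several processes wait, no cycle exists — each chain bottoms out at a free runner.
A valid finishing order for the others: task-1, task-6, task-8, task-4, task-5, task-0, task-3, task-2, task-7.
Walking it through:
  run task-1 (it waits on nothing); releases L3
  run task-6 (it waits on nothing); releases L14 and L5
  run task-8 (it waits on nothing); releases L18
  run task-4 (it waits on nothing); releases L15 and L19
  run task-5 (all its waits — L15 — are resolved); releases L9 and L8
  run task-0 (all its waits — L3 — are resolved); releases L20
  run task-3 (all its waits — L20 — are resolved); releases L13 and L1
  run task-2 (all its waits — L13 and L3 — are resolved); releases L2
  run task-7 (all its waits — L2 and L20 — are resolved); releases L12


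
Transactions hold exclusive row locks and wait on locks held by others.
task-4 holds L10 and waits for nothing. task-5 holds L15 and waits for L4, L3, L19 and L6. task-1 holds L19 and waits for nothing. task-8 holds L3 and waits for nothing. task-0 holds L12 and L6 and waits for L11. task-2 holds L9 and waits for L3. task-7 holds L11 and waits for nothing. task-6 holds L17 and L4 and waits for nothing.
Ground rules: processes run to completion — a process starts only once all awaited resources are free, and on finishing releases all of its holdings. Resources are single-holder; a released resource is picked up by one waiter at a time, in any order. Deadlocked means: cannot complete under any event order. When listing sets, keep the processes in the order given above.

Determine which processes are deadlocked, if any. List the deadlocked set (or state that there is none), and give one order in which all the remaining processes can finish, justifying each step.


The deadlocked set is empty.
Key observation: all waits point, directly or indirectly, at processes that can finish, so nothing is permanently blocked.
The rest can finish in the order task-7, task-6, task-8, task-2, task-0, task-4, task-1, task-5.
Step-by-step check:
  run task-7 (it waits on nothing); releases L11
  run task-6 (it waits on nothing); releases L17 and L4
  run task-8 (it waits on nothing); releases L3
  task-2 waits on L3 — all released -> runs and releases L9
  task-0 waits on L11 — all released -> runs and releases L12 and L6
  run task-4 (it waits on nothing); releases L10
  run task-1 (it waits on nothing); releases L19
  task-5 waits on L4, L3, L19 and L6 — all released -> runs and releases L15


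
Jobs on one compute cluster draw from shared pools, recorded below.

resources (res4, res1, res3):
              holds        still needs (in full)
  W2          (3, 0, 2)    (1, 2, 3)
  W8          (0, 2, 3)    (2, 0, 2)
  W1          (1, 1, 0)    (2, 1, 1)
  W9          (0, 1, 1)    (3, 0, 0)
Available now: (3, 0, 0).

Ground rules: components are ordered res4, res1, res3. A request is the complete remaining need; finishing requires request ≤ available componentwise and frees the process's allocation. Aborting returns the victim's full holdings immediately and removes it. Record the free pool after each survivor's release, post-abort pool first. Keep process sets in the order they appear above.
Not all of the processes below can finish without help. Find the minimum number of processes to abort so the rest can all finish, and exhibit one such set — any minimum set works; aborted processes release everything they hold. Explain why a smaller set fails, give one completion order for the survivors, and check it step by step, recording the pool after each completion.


The answer: abort W2.
Key observation: W8 could never have finished before the abort; with (3, 0, 2) returned by W2, it fits at step 2.
Why nothing smaller works: aborting no one leaves the state deadlocked as given.
The survivors complete as W9, W8, W1. Verifying each step (starting from the post-abort pool):
  pool = (6, 0, 2)
  W9: need (3, 0, 0) fits (6, 0, 2); releases (0, 1, 1), pool now (6, 1, 3)
  W8: need (2, 0, 2) fits (6, 1, 3); releases (0, 2, 3), pool now (6, 3, 6)
  W1: need (2, 1, 1) fits (6, 3, 6); releases (1, 1, 0), pool now (7, 4, 6)


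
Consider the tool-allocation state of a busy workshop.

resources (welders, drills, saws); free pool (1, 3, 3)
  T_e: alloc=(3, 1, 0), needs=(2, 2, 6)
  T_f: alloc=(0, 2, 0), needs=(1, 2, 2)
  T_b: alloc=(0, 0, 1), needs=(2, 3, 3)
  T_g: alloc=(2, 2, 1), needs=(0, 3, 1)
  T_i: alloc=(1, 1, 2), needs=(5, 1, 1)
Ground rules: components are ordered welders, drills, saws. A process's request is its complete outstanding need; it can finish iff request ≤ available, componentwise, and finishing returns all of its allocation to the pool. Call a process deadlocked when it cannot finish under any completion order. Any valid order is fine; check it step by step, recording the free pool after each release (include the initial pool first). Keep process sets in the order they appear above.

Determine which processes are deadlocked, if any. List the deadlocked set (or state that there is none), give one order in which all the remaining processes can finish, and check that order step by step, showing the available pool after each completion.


The deadlocked set is T_e and T_i.
Key observation: after T_g, T_b, T_f the pool peaks at (3, 7, 5), and each blocked process is short somewhere: T_e on saws; T_i on welders.
The rest can finish in the order T_g, T_b, T_f. Step-by-step check:
  pool = (1, 3, 3)
  run T_g (needs (0, 3, 1), free (1, 3, 3)); after release of (2, 2, 1) the pool is (3, 5, 4)
  run T_b (needs (2, 3, 3), free (3, 5, 4)); after release of (0, 0, 1) the pool is (3, 5, 5)
  run T_f (needs (1, 2, 2), free (3, 5, 5)); after release of (0, 2, 0) the pool is (3, 7, 5)
None of the blocked processes ever fits:
  T_e still needs (2, 2, 6) but only (3, 7, 5) is free — short on saws
  T_i still needs (5, 1, 1) but only (3, 7, 5) is free — short on welders


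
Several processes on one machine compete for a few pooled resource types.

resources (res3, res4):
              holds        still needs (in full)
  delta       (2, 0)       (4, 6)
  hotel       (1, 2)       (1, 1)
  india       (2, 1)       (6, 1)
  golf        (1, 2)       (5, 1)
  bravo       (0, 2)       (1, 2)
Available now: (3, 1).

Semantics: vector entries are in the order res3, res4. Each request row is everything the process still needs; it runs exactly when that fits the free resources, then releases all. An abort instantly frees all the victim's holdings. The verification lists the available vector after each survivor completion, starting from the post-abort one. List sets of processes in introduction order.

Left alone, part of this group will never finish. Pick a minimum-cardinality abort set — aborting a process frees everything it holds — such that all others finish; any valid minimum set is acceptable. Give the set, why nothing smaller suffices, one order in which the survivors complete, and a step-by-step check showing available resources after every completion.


Abort india.
Key observation: before aborting india, golf was permanently blocked — no order could ever run it; afterwards it completes at step 1.
Why nothing smaller works: aborting no one leaves the state deadlocked as given.
Survivors finish in the order: golf, hotel, delta, bravo. Check, step by step (pool after the aborts first):
  pool = (5, 2)
  golf: need (5, 1) fits (5, 2); releases (1, 2), pool now (6, 4)
  hotel: need (1, 1) fits (6, 4); releases (1, 2), pool now (7, 6)
  delta: need (4, 6) fits (7, 6); releases (2, 0), pool now (9, 6)
  bravo: need (1, 2) fits (9, 6); releases (0, 2), pool now (9, 8)


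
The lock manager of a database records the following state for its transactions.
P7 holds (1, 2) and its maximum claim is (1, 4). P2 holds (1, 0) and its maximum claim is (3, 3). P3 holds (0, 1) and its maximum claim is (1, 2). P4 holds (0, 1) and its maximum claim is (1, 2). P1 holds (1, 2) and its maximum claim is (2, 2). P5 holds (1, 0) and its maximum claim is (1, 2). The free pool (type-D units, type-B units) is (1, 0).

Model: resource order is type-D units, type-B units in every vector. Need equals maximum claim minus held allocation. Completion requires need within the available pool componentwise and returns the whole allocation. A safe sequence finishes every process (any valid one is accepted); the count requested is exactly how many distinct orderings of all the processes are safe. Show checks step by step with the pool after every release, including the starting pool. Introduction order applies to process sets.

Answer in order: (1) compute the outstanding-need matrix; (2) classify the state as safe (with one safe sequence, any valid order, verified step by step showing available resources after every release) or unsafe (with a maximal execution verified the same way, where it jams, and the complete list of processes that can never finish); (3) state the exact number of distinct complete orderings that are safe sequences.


(1) Remaining need (order type-D units, type-B units):
  P7: (0, 2)
  P2: (2, 3)
  P3: (1, 1)
  P4: (1, 1)
  P1: (1, 0)
  P5: (0, 2)
(2) SAFE. One safe sequence: P1, P4, P7, P3, P2, P5.
Key observation: the first exact fit in this order is P1 — it needs (1, 0) with (1, 0) free, meeting a requested resource to the last unit.
Check, step by step:
  pool = (1, 0)
  P1 needs (1, 0) <= (1, 0) -> finishes; pool += (1, 2) = (2, 2)
  P4 needs (1, 1) <= (2, 2) -> finishes; pool += (0, 1) = (2, 3)
  P7 needs (0, 2) <= (2, 3) -> finishes; pool += (1, 2) = (3, 5)
  P3 needs (1, 1) <= (3, 5) -> finishes; pool += (0, 1) = (3, 6)
  P2 needs (2, 3) <= (3, 6) -> finishes; pool += (1, 0) = (4, 6)
  P5 needs (0, 2) <= (4, 6) -> finishes; pool += (1, 0) = (5, 6)
(3) Exactly 90 of the possible complete orderings are safe sequences.


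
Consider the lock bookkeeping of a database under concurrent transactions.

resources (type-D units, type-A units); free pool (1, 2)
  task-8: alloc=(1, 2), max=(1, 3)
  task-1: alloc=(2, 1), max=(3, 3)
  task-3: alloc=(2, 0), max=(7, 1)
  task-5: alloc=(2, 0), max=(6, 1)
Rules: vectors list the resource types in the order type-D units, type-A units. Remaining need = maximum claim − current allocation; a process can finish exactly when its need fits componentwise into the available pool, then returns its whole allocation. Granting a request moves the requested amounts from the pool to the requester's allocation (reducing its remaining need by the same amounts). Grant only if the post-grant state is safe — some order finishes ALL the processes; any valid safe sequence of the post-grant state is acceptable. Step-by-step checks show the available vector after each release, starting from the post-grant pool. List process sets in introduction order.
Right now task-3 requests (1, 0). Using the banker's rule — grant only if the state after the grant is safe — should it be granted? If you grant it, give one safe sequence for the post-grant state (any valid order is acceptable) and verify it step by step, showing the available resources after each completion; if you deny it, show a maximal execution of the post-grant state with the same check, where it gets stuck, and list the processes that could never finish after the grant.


DENY — the pretend-granted state is unsafe.
Key observation: task-8, task-1 can finish, but then (3, 5) is all there is, and the blocked group's type-D units demands exceed it.
Pretend the grant happened; the run task-8, task-1 goes as far as possible. Step-by-step check:
  pool = (0, 2)
  task-8: need (0, 1) fits (0, 2); releases (1, 2), pool now (1, 4)
  task-1: need (1, 2) fits (1, 4); releases (2, 1), pool now (3, 5)
  task-3 still needs (4, 1) but only (3, 5) is free — short on type-D units
  task-5 still needs (4, 1) but only (3, 5) is free — short on type-D units
Processes that could never finish after the grant: task-3 and task-5.


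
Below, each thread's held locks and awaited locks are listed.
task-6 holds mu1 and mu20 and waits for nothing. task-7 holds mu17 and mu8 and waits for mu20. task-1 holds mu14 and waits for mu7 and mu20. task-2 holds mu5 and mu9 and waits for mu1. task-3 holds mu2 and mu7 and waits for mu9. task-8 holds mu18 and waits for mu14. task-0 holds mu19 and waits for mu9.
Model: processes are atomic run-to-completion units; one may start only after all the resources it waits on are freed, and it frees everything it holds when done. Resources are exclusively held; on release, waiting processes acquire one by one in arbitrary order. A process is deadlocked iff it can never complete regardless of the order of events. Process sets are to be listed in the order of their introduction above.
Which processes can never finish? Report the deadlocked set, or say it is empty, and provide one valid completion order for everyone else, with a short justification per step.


No process is deadlocked.
Key observation: the wait graph is acyclic; completion cascades from the unblocked processes through everyone else.
A valid finishing order for the others: task-6, task-2, task-3, task-1, task-7, task-8, task-0.
Step-by-step check:
  run task-6 (it waits on nothing); releases mu1 and mu20
  run task-2 (all its waits — mu1 — are resolved); releases mu5 and mu9
  run task-3 (all its waits — mu9 — are resolved); releases mu2 and mu7
  run task-1 (all its waits — mu7 and mu20 — are resolved); releases mu14
  run task-7 (all its waits — mu20 — are resolved); releases mu17 and mu8
  run task-8 (all its waits — mu14 — are resolved); releases mu18
  run task-0 (all its waits — mu9 — are resolved); releases mu19


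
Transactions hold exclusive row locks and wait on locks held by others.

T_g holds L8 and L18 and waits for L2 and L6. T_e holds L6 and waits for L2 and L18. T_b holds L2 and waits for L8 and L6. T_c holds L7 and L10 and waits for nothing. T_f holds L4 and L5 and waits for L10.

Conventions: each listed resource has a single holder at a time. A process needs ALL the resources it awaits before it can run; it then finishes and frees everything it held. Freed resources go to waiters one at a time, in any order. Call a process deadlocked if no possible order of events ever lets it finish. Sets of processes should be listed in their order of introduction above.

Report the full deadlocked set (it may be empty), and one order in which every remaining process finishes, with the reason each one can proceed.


Deadlocked: T_g, T_e and T_b.
Key observation: the waits loop around T_g -> T_e -> T_g with no way out; T_b is caught in further circular waits.
A valid finishing order for the others: T_c, T_f.
Check, step by step:
  T_c waits on nothing -> runs at once and releases L7 and L10
  T_f waits on L10 — all released -> runs and releases L4 and L5


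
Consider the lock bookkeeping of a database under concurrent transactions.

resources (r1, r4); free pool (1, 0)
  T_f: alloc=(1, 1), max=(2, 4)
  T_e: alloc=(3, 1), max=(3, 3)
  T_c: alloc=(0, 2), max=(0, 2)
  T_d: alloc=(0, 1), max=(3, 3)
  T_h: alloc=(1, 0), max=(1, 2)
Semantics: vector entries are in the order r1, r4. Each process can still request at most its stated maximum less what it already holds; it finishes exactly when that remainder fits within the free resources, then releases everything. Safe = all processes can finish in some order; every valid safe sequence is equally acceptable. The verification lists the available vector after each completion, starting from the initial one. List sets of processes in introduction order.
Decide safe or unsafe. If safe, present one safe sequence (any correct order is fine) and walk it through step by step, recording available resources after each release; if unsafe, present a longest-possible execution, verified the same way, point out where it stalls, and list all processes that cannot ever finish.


SAFE. One safe sequence: T_c, T_e, T_d, T_h, T_f.
Key observation: the order's first zero-slack moment is T_e ((0, 2) needed, (1, 2) free — a requested resource with nothing to spare).
Walking it through:
  pool = (1, 0)
  run T_c (needs (0, 0), free (1, 0)); after release of (0, 2) the pool is (1, 2)
  run T_e (needs (0, 2), free (1, 2)); after release of (3, 1) the pool is (4, 3)
  run T_d (needs (3, 2), free (4, 3)); after release of (0, 1) the pool is (4, 4)
  run T_h (needs (0, 2), free (4, 4)); after release of (1, 0) the pool is (5, 4)
  run T_f (needs (1, 3), free (5, 4)); after release of (1, 1) the pool is (6, 5)


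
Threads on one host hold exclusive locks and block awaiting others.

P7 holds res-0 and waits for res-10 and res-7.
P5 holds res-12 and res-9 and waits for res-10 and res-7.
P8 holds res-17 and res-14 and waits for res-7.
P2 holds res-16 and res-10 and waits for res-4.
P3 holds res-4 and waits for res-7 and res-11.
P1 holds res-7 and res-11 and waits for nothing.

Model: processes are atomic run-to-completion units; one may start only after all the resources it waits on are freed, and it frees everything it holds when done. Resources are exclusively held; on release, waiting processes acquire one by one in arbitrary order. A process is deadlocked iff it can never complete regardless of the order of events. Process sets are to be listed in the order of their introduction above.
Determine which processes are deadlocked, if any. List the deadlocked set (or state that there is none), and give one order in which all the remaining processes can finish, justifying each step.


No process is deadlocked.
Key observation: although several processes wait, no cycle exists — each chain bottoms out at a free runner.
A valid finishing order for the others: P1, P3, P2, P5, P8, P7.
Verifying each step:
  P1 waits on nothing -> runs at once and releases res-7 and res-11
  run P3 (all its waits — res-7 and res-11 — are resolved); releases res-4
  run P2 (all its waits — res-4 — are resolved); releases res-16 and res-10
  run P5 (all its waits — res-10 and res-7 — are resolved); releases res-12 and res-9
  run P8 (all its waits — res-7 — are resolved); releases res-17 and res-14
  run P7 (all its waits — res-10 and res-7 — are resolved); releases res-0


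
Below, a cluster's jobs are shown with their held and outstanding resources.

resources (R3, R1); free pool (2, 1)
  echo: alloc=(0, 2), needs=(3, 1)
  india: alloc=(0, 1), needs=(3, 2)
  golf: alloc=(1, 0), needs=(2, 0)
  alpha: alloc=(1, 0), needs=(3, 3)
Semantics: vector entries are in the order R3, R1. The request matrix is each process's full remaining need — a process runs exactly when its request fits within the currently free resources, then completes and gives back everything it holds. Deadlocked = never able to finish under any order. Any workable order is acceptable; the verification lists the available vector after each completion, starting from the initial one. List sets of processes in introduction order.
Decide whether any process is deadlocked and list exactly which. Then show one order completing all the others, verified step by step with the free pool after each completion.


Nothing here is deadlocked.
Key observation: golf leads a chain of completions in which each release enables another process.
One completion order for the rest: golf, echo, india, alpha. Walking it through:
  pool = (2, 1)
  run golf (needs (2, 0), free (2, 1)); after release of (1, 0) the pool is (3, 1)
  run echo (needs (3, 1), free (3, 1)); after release of (0, 2) the pool is (3, 3)
  run india (needs (3, 2), free (3, 3)); after release of (0, 1) the pool is (3, 4)
  run alpha (needs (3, 3), free (3, 4)); after release of (1, 0) the pool is (4, 4)


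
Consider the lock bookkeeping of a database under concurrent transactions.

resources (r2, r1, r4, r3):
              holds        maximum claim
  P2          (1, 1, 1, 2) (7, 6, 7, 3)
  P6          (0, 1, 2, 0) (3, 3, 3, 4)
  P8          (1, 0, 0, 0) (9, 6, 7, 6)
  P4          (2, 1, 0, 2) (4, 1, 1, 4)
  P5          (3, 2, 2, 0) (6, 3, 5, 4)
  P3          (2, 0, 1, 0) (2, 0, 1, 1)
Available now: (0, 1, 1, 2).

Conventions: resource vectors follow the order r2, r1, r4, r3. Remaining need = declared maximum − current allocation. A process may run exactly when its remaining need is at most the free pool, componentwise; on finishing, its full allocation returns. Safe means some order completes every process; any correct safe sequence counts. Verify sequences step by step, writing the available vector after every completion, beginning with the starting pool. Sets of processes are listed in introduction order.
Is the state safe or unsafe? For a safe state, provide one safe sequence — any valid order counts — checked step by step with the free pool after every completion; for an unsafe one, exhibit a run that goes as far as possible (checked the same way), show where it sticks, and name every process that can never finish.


SAFE, for example via the order P3, P4, P6, P5, P2, P8.
Key observation: P4 marks the first exact bind of the order: its need (2, 0, 1, 2) fits the free (2, 1, 2, 2) with zero slack on a requested resource.
Verifying each step:
  pool = (0, 1, 1, 2)
  P3: need (0, 0, 0, 1) fits (0, 1, 1, 2); releases (2, 0, 1, 0), pool now (2, 1, 2, 2)
  P4: need (2, 0, 1, 2) fits (2, 1, 2, 2); releases (2, 1, 0, 2), pool now (4, 2, 2, 4)
  P6: need (3, 2, 1, 4) fits (4, 2, 2, 4); releases (0, 1, 2, 0), pool now (4, 3, 4, 4)
  P5: need (3, 1, 3, 4) fits (4, 3, 4, 4); releases (3, 2, 2, 0), pool now (7, 5, 6, 4)
  P2: need (6, 5, 6, 1) fits (7, 5, 6, 4); releases (1, 1, 1, 2), pool now (8, 6, 7, 6)
  P8: need (8, 6, 7, 6) fits (8, 6, 7, 6); releases (1, 0, 0, 0), pool now (9, 6, 7, 6)


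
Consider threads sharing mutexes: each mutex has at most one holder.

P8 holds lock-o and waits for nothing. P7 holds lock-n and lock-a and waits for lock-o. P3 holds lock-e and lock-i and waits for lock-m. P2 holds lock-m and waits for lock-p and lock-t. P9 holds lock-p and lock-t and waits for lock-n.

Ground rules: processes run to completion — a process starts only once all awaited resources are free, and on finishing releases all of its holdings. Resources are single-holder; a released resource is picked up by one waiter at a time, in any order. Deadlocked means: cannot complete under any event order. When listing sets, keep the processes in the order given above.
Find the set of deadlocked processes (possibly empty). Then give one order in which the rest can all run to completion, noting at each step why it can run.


The deadlocked set is empty.
Key observation: all waits point, directly or indirectly, at processes that can finish, so nothing is permanently blocked.
The rest can finish in the order P8, P7, P9, P2, P3.
Step-by-step check:
  run P8 (it waits on nothing); releases lock-o
  P7: everything it awaited (lock-o) is free; runs, freeing lock-n and lock-a
  P9: everything it awaited (lock-n) is free; runs, freeing lock-p and lock-t
  P2: everything it awaited (lock-p and lock-t) is free; runs, freeing lock-m
  P3: everything it awaited (lock-m) is free; runs, freeing lock-e and lock-i
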